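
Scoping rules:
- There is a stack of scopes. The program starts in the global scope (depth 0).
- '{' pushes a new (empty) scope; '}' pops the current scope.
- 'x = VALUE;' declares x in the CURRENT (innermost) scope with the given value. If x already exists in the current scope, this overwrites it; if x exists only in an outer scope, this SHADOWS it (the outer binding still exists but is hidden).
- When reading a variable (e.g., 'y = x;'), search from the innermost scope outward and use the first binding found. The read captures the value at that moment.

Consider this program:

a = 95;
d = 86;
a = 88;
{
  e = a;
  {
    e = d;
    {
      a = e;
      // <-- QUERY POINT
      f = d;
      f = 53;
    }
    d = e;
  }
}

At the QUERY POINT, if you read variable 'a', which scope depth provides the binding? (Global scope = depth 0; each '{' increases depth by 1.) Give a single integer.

Step 1: declare a=95 at depth 0
Step 2: declare d=86 at depth 0
Step 3: declare a=88 at depth 0
Step 4: enter scope (depth=1)
Step 5: declare e=(read a)=88 at depth 1
Step 6: enter scope (depth=2)
Step 7: declare e=(read d)=86 at depth 2
Step 8: enter scope (depth=3)
Step 9: declare a=(read e)=86 at depth 3
Visible at query point: a=86 d=86 e=86

Answer: 3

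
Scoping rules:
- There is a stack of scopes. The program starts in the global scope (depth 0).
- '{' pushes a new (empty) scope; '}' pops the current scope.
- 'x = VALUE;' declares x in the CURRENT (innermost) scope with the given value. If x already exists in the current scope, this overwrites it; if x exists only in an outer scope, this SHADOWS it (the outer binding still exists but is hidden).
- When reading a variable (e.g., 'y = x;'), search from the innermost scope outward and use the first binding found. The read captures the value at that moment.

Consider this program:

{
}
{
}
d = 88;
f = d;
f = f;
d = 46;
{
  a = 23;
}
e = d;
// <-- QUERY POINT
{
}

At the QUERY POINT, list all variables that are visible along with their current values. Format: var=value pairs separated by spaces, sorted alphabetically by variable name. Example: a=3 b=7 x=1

Answer: d=46 e=46 f=88

Derivation:
Step 1: enter scope (depth=1)
Step 2: exit scope (depth=0)
Step 3: enter scope (depth=1)
Step 4: exit scope (depth=0)
Step 5: declare d=88 at depth 0
Step 6: declare f=(read d)=88 at depth 0
Step 7: declare f=(read f)=88 at depth 0
Step 8: declare d=46 at depth 0
Step 9: enter scope (depth=1)
Step 10: declare a=23 at depth 1
Step 11: exit scope (depth=0)
Step 12: declare e=(read d)=46 at depth 0
Visible at query point: d=46 e=46 f=88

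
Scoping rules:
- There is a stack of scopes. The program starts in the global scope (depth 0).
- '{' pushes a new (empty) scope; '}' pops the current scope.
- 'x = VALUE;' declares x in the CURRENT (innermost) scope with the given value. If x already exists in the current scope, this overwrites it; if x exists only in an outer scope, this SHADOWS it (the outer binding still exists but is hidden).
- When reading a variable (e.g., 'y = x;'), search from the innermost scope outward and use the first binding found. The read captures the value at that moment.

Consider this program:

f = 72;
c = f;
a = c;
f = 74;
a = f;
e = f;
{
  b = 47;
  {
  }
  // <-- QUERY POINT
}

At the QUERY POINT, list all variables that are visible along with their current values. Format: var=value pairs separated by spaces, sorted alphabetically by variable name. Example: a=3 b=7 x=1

Step 1: declare f=72 at depth 0
Step 2: declare c=(read f)=72 at depth 0
Step 3: declare a=(read c)=72 at depth 0
Step 4: declare f=74 at depth 0
Step 5: declare a=(read f)=74 at depth 0
Step 6: declare e=(read f)=74 at depth 0
Step 7: enter scope (depth=1)
Step 8: declare b=47 at depth 1
Step 9: enter scope (depth=2)
Step 10: exit scope (depth=1)
Visible at query point: a=74 b=47 c=72 e=74 f=74

Answer: a=74 b=47 c=72 e=74 f=74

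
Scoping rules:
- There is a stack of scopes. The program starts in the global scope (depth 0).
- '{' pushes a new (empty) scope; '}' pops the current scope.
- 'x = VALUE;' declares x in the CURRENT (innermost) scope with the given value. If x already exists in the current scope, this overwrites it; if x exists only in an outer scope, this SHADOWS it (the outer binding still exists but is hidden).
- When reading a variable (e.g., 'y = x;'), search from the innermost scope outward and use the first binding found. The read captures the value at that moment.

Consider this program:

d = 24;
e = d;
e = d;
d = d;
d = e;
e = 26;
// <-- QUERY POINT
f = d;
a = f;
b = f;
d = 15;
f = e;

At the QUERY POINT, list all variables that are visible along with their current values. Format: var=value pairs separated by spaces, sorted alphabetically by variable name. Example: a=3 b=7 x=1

Answer: d=24 e=26

Derivation:
Step 1: declare d=24 at depth 0
Step 2: declare e=(read d)=24 at depth 0
Step 3: declare e=(read d)=24 at depth 0
Step 4: declare d=(read d)=24 at depth 0
Step 5: declare d=(read e)=24 at depth 0
Step 6: declare e=26 at depth 0
Visible at query point: d=24 e=26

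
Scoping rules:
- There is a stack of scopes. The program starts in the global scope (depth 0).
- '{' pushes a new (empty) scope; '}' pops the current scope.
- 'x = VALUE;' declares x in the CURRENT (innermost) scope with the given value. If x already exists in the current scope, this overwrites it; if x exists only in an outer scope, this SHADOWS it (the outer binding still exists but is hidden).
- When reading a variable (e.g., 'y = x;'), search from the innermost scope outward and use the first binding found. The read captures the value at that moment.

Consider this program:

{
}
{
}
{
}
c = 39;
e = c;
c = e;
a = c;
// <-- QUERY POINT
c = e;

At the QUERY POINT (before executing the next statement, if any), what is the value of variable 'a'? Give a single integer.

Step 1: enter scope (depth=1)
Step 2: exit scope (depth=0)
Step 3: enter scope (depth=1)
Step 4: exit scope (depth=0)
Step 5: enter scope (depth=1)
Step 6: exit scope (depth=0)
Step 7: declare c=39 at depth 0
Step 8: declare e=(read c)=39 at depth 0
Step 9: declare c=(read e)=39 at depth 0
Step 10: declare a=(read c)=39 at depth 0
Visible at query point: a=39 c=39 e=39

Answer: 39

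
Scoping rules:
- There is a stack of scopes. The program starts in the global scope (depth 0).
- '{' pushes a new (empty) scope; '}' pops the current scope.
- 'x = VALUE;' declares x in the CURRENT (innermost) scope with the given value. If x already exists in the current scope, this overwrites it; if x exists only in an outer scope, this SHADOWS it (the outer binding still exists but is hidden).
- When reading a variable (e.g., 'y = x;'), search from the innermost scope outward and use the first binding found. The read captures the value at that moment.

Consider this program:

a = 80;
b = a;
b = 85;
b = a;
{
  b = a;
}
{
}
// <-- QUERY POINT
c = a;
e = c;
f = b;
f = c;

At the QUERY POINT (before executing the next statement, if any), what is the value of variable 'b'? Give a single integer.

Step 1: declare a=80 at depth 0
Step 2: declare b=(read a)=80 at depth 0
Step 3: declare b=85 at depth 0
Step 4: declare b=(read a)=80 at depth 0
Step 5: enter scope (depth=1)
Step 6: declare b=(read a)=80 at depth 1
Step 7: exit scope (depth=0)
Step 8: enter scope (depth=1)
Step 9: exit scope (depth=0)
Visible at query point: a=80 b=80

Answer: 80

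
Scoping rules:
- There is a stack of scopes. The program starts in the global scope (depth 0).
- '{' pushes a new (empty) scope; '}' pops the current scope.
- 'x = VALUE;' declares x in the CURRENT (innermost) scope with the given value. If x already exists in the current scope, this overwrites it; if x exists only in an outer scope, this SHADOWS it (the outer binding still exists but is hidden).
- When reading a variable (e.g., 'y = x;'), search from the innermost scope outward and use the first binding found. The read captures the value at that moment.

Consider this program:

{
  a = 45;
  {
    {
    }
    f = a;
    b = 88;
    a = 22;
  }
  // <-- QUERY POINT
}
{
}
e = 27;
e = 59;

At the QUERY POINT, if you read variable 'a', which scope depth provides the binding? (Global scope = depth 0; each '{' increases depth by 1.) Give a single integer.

Answer: 1

Derivation:
Step 1: enter scope (depth=1)
Step 2: declare a=45 at depth 1
Step 3: enter scope (depth=2)
Step 4: enter scope (depth=3)
Step 5: exit scope (depth=2)
Step 6: declare f=(read a)=45 at depth 2
Step 7: declare b=88 at depth 2
Step 8: declare a=22 at depth 2
Step 9: exit scope (depth=1)
Visible at query point: a=45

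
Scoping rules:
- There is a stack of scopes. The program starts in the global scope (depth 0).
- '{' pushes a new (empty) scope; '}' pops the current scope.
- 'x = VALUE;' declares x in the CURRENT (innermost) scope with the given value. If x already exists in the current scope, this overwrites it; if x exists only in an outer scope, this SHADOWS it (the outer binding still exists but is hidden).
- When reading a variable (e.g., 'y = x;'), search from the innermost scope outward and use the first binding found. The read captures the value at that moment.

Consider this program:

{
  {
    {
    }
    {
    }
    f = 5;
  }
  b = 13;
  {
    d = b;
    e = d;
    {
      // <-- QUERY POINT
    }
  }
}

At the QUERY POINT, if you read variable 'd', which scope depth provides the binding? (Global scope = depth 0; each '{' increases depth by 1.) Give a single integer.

Step 1: enter scope (depth=1)
Step 2: enter scope (depth=2)
Step 3: enter scope (depth=3)
Step 4: exit scope (depth=2)
Step 5: enter scope (depth=3)
Step 6: exit scope (depth=2)
Step 7: declare f=5 at depth 2
Step 8: exit scope (depth=1)
Step 9: declare b=13 at depth 1
Step 10: enter scope (depth=2)
Step 11: declare d=(read b)=13 at depth 2
Step 12: declare e=(read d)=13 at depth 2
Step 13: enter scope (depth=3)
Visible at query point: b=13 d=13 e=13

Answer: 2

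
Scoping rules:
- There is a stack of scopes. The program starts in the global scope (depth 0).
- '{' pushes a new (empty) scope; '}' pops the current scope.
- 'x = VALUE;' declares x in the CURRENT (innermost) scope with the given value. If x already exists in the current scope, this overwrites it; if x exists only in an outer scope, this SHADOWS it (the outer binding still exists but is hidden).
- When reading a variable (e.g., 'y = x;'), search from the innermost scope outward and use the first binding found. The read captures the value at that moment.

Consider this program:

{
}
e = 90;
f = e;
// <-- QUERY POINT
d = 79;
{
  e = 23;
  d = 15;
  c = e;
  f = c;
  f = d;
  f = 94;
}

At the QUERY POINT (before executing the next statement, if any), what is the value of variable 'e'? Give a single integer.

Answer: 90

Derivation:
Step 1: enter scope (depth=1)
Step 2: exit scope (depth=0)
Step 3: declare e=90 at depth 0
Step 4: declare f=(read e)=90 at depth 0
Visible at query point: e=90 f=90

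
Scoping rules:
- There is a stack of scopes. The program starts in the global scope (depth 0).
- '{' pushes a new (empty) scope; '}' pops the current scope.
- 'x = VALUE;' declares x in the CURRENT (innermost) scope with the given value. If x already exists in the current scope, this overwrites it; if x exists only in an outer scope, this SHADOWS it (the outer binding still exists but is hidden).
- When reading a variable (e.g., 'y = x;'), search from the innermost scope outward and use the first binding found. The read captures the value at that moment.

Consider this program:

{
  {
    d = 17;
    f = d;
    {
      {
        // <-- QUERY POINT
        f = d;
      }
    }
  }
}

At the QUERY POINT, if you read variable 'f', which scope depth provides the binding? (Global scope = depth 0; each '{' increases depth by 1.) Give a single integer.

Answer: 2

Derivation:
Step 1: enter scope (depth=1)
Step 2: enter scope (depth=2)
Step 3: declare d=17 at depth 2
Step 4: declare f=(read d)=17 at depth 2
Step 5: enter scope (depth=3)
Step 6: enter scope (depth=4)
Visible at query point: d=17 f=17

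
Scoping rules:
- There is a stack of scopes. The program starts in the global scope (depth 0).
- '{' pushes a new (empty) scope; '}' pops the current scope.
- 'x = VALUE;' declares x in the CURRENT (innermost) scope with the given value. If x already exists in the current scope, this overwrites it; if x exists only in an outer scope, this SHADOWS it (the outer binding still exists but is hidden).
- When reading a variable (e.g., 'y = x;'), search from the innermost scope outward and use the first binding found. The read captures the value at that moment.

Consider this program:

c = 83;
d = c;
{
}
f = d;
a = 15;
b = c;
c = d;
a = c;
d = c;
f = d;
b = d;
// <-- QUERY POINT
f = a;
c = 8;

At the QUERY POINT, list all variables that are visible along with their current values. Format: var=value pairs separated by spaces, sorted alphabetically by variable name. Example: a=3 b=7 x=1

Step 1: declare c=83 at depth 0
Step 2: declare d=(read c)=83 at depth 0
Step 3: enter scope (depth=1)
Step 4: exit scope (depth=0)
Step 5: declare f=(read d)=83 at depth 0
Step 6: declare a=15 at depth 0
Step 7: declare b=(read c)=83 at depth 0
Step 8: declare c=(read d)=83 at depth 0
Step 9: declare a=(read c)=83 at depth 0
Step 10: declare d=(read c)=83 at depth 0
Step 11: declare f=(read d)=83 at depth 0
Step 12: declare b=(read d)=83 at depth 0
Visible at query point: a=83 b=83 c=83 d=83 f=83

Answer: a=83 b=83 c=83 d=83 f=83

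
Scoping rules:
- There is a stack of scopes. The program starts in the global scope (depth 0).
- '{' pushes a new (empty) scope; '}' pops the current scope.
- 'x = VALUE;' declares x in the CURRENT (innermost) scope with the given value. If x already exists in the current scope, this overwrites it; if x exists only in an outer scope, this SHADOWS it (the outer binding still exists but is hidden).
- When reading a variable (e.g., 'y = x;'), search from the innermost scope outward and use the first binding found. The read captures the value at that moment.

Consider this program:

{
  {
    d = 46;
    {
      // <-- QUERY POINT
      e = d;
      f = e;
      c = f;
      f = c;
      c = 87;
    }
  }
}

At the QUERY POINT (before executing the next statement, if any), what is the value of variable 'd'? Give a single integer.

Answer: 46

Derivation:
Step 1: enter scope (depth=1)
Step 2: enter scope (depth=2)
Step 3: declare d=46 at depth 2
Step 4: enter scope (depth=3)
Visible at query point: d=46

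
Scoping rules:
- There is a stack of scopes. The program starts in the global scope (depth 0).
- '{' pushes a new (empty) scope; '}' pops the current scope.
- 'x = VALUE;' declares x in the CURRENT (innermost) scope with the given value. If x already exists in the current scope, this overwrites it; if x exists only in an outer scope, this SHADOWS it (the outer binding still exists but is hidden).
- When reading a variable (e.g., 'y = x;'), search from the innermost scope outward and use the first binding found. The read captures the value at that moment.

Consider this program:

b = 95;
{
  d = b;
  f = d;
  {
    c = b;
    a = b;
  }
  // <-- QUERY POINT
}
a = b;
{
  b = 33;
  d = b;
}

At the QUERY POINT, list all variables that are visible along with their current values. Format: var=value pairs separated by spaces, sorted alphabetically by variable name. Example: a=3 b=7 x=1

Step 1: declare b=95 at depth 0
Step 2: enter scope (depth=1)
Step 3: declare d=(read b)=95 at depth 1
Step 4: declare f=(read d)=95 at depth 1
Step 5: enter scope (depth=2)
Step 6: declare c=(read b)=95 at depth 2
Step 7: declare a=(read b)=95 at depth 2
Step 8: exit scope (depth=1)
Visible at query point: b=95 d=95 f=95

Answer: b=95 d=95 f=95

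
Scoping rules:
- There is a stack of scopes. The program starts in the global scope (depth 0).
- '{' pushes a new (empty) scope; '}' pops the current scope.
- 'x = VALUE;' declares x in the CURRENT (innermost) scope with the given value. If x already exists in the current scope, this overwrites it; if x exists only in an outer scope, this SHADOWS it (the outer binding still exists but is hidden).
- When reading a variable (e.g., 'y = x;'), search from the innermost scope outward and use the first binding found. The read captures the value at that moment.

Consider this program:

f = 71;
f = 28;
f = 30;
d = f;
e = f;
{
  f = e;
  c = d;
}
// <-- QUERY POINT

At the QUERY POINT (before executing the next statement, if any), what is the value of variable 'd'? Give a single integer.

Step 1: declare f=71 at depth 0
Step 2: declare f=28 at depth 0
Step 3: declare f=30 at depth 0
Step 4: declare d=(read f)=30 at depth 0
Step 5: declare e=(read f)=30 at depth 0
Step 6: enter scope (depth=1)
Step 7: declare f=(read e)=30 at depth 1
Step 8: declare c=(read d)=30 at depth 1
Step 9: exit scope (depth=0)
Visible at query point: d=30 e=30 f=30

Answer: 30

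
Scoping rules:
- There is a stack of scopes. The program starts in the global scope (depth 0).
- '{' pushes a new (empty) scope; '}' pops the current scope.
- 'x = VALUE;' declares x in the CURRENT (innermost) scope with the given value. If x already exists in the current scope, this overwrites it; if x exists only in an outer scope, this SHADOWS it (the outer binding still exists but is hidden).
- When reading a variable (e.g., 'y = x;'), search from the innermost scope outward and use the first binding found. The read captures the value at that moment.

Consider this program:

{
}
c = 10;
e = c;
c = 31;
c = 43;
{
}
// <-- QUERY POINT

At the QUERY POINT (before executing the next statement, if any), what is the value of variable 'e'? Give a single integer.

Step 1: enter scope (depth=1)
Step 2: exit scope (depth=0)
Step 3: declare c=10 at depth 0
Step 4: declare e=(read c)=10 at depth 0
Step 5: declare c=31 at depth 0
Step 6: declare c=43 at depth 0
Step 7: enter scope (depth=1)
Step 8: exit scope (depth=0)
Visible at query point: c=43 e=10

Answer: 10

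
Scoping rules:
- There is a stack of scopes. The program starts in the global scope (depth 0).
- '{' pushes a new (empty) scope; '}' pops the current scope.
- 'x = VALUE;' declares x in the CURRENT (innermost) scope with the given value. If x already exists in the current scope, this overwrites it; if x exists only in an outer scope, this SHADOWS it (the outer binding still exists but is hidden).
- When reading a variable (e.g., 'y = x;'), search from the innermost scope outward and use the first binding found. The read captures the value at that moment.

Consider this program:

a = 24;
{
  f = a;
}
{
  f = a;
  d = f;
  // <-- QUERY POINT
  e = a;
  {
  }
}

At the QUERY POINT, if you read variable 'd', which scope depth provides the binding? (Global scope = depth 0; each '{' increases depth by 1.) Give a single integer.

Answer: 1

Derivation:
Step 1: declare a=24 at depth 0
Step 2: enter scope (depth=1)
Step 3: declare f=(read a)=24 at depth 1
Step 4: exit scope (depth=0)
Step 5: enter scope (depth=1)
Step 6: declare f=(read a)=24 at depth 1
Step 7: declare d=(read f)=24 at depth 1
Visible at query point: a=24 d=24 f=24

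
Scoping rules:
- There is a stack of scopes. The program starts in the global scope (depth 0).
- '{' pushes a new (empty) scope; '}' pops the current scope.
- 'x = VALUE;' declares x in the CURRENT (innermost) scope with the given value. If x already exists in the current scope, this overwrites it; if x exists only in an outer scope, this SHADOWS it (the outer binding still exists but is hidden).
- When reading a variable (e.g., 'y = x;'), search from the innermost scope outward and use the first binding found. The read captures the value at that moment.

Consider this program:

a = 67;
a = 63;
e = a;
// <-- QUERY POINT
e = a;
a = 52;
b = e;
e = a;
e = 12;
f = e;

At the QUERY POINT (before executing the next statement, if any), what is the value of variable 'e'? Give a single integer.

Step 1: declare a=67 at depth 0
Step 2: declare a=63 at depth 0
Step 3: declare e=(read a)=63 at depth 0
Visible at query point: a=63 e=63

Answer: 63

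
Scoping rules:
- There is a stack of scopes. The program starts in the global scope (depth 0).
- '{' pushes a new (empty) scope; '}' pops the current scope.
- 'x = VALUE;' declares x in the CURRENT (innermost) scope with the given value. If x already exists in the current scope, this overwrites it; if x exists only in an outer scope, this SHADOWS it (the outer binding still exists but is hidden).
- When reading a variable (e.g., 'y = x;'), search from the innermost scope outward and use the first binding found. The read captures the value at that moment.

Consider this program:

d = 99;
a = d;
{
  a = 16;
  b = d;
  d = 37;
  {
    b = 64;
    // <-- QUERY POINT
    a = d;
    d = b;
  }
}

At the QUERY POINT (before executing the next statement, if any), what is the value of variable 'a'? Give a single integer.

Answer: 16

Derivation:
Step 1: declare d=99 at depth 0
Step 2: declare a=(read d)=99 at depth 0
Step 3: enter scope (depth=1)
Step 4: declare a=16 at depth 1
Step 5: declare b=(read d)=99 at depth 1
Step 6: declare d=37 at depth 1
Step 7: enter scope (depth=2)
Step 8: declare b=64 at depth 2
Visible at query point: a=16 b=64 d=37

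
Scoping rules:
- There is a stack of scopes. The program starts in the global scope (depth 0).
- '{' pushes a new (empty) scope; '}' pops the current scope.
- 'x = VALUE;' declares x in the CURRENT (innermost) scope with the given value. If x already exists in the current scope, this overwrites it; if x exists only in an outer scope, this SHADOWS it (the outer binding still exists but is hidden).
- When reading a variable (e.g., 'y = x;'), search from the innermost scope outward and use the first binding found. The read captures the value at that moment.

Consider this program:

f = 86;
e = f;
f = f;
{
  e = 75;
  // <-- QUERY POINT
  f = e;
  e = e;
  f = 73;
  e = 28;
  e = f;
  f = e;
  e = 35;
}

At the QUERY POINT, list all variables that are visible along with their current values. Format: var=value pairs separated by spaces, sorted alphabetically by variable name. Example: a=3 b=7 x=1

Step 1: declare f=86 at depth 0
Step 2: declare e=(read f)=86 at depth 0
Step 3: declare f=(read f)=86 at depth 0
Step 4: enter scope (depth=1)
Step 5: declare e=75 at depth 1
Visible at query point: e=75 f=86

Answer: e=75 f=86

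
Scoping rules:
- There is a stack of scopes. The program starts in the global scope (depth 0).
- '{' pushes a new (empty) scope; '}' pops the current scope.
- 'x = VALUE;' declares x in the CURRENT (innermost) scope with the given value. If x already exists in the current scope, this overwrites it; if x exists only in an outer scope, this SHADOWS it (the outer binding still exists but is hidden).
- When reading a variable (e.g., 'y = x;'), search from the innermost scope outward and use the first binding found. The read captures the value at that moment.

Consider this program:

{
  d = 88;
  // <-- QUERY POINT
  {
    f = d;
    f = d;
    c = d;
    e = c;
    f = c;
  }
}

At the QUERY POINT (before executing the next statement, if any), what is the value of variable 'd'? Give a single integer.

Answer: 88

Derivation:
Step 1: enter scope (depth=1)
Step 2: declare d=88 at depth 1
Visible at query point: d=88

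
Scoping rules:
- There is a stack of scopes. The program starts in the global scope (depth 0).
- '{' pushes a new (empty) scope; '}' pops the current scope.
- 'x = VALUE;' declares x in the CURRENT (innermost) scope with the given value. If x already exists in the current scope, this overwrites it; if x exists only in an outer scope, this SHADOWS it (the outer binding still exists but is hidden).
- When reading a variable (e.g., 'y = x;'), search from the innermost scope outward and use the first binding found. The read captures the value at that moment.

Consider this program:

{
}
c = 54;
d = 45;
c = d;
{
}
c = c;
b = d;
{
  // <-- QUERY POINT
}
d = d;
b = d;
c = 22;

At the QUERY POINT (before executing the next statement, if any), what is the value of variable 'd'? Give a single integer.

Answer: 45

Derivation:
Step 1: enter scope (depth=1)
Step 2: exit scope (depth=0)
Step 3: declare c=54 at depth 0
Step 4: declare d=45 at depth 0
Step 5: declare c=(read d)=45 at depth 0
Step 6: enter scope (depth=1)
Step 7: exit scope (depth=0)
Step 8: declare c=(read c)=45 at depth 0
Step 9: declare b=(read d)=45 at depth 0
Step 10: enter scope (depth=1)
Visible at query point: b=45 c=45 d=45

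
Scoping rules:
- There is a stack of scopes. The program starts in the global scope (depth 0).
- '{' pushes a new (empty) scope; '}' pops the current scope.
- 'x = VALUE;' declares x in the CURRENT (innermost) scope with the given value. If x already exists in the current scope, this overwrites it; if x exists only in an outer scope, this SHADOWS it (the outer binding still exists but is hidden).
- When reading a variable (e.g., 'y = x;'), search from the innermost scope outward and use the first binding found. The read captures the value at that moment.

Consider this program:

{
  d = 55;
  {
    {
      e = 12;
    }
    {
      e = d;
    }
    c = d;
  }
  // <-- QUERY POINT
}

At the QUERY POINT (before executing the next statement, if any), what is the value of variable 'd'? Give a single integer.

Answer: 55

Derivation:
Step 1: enter scope (depth=1)
Step 2: declare d=55 at depth 1
Step 3: enter scope (depth=2)
Step 4: enter scope (depth=3)
Step 5: declare e=12 at depth 3
Step 6: exit scope (depth=2)
Step 7: enter scope (depth=3)
Step 8: declare e=(read d)=55 at depth 3
Step 9: exit scope (depth=2)
Step 10: declare c=(read d)=55 at depth 2
Step 11: exit scope (depth=1)
Visible at query point: d=55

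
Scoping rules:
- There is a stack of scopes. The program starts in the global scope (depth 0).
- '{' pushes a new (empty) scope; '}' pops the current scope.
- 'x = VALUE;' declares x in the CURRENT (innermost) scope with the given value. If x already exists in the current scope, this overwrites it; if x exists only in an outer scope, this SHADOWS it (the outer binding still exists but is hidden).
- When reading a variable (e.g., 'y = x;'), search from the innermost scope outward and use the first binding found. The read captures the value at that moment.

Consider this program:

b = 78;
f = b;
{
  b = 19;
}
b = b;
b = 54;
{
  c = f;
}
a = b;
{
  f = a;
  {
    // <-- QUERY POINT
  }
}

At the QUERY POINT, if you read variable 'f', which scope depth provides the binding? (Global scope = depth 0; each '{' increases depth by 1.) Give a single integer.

Step 1: declare b=78 at depth 0
Step 2: declare f=(read b)=78 at depth 0
Step 3: enter scope (depth=1)
Step 4: declare b=19 at depth 1
Step 5: exit scope (depth=0)
Step 6: declare b=(read b)=78 at depth 0
Step 7: declare b=54 at depth 0
Step 8: enter scope (depth=1)
Step 9: declare c=(read f)=78 at depth 1
Step 10: exit scope (depth=0)
Step 11: declare a=(read b)=54 at depth 0
Step 12: enter scope (depth=1)
Step 13: declare f=(read a)=54 at depth 1
Step 14: enter scope (depth=2)
Visible at query point: a=54 b=54 f=54

Answer: 1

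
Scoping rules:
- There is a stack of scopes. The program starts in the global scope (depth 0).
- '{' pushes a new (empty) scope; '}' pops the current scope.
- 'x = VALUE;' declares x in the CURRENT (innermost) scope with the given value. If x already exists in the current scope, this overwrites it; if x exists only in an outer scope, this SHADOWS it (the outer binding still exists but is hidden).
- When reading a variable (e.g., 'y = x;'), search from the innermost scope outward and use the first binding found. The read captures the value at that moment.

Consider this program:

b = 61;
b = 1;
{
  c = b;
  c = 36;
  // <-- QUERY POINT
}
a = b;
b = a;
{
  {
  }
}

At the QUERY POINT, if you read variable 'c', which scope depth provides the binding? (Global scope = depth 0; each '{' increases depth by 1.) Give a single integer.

Step 1: declare b=61 at depth 0
Step 2: declare b=1 at depth 0
Step 3: enter scope (depth=1)
Step 4: declare c=(read b)=1 at depth 1
Step 5: declare c=36 at depth 1
Visible at query point: b=1 c=36

Answer: 1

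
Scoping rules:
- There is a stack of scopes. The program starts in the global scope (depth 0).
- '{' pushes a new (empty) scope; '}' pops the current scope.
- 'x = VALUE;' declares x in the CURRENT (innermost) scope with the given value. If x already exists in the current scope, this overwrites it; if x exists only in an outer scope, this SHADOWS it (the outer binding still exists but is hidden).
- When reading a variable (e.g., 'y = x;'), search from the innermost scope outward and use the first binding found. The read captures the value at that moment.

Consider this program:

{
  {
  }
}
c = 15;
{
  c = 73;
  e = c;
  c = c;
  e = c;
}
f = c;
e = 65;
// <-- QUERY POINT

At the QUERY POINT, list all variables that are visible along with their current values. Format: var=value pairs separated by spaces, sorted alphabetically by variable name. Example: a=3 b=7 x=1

Step 1: enter scope (depth=1)
Step 2: enter scope (depth=2)
Step 3: exit scope (depth=1)
Step 4: exit scope (depth=0)
Step 5: declare c=15 at depth 0
Step 6: enter scope (depth=1)
Step 7: declare c=73 at depth 1
Step 8: declare e=(read c)=73 at depth 1
Step 9: declare c=(read c)=73 at depth 1
Step 10: declare e=(read c)=73 at depth 1
Step 11: exit scope (depth=0)
Step 12: declare f=(read c)=15 at depth 0
Step 13: declare e=65 at depth 0
Visible at query point: c=15 e=65 f=15

Answer: c=15 e=65 f=15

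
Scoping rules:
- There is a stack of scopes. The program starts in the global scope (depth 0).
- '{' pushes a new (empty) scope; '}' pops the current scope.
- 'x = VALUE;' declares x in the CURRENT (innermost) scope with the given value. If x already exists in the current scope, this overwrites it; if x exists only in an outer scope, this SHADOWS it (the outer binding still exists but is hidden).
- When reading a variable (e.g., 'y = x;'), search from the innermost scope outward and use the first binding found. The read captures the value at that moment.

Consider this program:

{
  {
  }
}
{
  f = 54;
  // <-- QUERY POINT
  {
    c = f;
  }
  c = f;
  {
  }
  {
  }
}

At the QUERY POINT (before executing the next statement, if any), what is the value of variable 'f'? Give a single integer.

Step 1: enter scope (depth=1)
Step 2: enter scope (depth=2)
Step 3: exit scope (depth=1)
Step 4: exit scope (depth=0)
Step 5: enter scope (depth=1)
Step 6: declare f=54 at depth 1
Visible at query point: f=54

Answer: 54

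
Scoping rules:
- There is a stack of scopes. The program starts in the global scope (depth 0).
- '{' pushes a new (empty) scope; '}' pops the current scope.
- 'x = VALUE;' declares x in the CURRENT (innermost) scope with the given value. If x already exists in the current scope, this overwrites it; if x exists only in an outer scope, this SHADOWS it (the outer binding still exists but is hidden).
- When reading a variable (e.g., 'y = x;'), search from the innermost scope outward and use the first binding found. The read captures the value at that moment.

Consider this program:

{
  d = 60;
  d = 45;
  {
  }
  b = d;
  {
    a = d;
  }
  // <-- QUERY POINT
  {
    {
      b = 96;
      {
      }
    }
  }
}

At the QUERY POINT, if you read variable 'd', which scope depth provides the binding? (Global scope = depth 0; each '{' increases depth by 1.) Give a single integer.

Answer: 1

Derivation:
Step 1: enter scope (depth=1)
Step 2: declare d=60 at depth 1
Step 3: declare d=45 at depth 1
Step 4: enter scope (depth=2)
Step 5: exit scope (depth=1)
Step 6: declare b=(read d)=45 at depth 1
Step 7: enter scope (depth=2)
Step 8: declare a=(read d)=45 at depth 2
Step 9: exit scope (depth=1)
Visible at query point: b=45 d=45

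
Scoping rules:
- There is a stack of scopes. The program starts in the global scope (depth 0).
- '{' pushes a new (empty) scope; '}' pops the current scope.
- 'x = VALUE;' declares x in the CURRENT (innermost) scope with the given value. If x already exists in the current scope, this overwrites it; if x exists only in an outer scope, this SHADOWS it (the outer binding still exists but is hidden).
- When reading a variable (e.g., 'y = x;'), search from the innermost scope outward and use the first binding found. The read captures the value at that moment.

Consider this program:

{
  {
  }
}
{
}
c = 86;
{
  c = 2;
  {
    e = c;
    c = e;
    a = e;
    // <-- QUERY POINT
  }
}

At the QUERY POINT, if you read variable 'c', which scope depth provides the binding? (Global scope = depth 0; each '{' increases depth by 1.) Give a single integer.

Answer: 2

Derivation:
Step 1: enter scope (depth=1)
Step 2: enter scope (depth=2)
Step 3: exit scope (depth=1)
Step 4: exit scope (depth=0)
Step 5: enter scope (depth=1)
Step 6: exit scope (depth=0)
Step 7: declare c=86 at depth 0
Step 8: enter scope (depth=1)
Step 9: declare c=2 at depth 1
Step 10: enter scope (depth=2)
Step 11: declare e=(read c)=2 at depth 2
Step 12: declare c=(read e)=2 at depth 2
Step 13: declare a=(read e)=2 at depth 2
Visible at query point: a=2 c=2 e=2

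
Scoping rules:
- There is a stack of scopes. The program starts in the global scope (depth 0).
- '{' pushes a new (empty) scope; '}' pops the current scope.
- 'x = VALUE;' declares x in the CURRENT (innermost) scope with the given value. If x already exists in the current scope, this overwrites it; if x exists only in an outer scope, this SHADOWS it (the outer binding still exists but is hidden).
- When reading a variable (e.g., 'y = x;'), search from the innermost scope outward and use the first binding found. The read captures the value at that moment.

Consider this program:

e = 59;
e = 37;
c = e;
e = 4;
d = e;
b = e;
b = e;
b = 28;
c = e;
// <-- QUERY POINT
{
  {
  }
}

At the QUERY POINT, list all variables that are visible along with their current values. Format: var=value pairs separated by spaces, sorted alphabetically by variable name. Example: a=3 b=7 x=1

Step 1: declare e=59 at depth 0
Step 2: declare e=37 at depth 0
Step 3: declare c=(read e)=37 at depth 0
Step 4: declare e=4 at depth 0
Step 5: declare d=(read e)=4 at depth 0
Step 6: declare b=(read e)=4 at depth 0
Step 7: declare b=(read e)=4 at depth 0
Step 8: declare b=28 at depth 0
Step 9: declare c=(read e)=4 at depth 0
Visible at query point: b=28 c=4 d=4 e=4

Answer: b=28 c=4 d=4 e=4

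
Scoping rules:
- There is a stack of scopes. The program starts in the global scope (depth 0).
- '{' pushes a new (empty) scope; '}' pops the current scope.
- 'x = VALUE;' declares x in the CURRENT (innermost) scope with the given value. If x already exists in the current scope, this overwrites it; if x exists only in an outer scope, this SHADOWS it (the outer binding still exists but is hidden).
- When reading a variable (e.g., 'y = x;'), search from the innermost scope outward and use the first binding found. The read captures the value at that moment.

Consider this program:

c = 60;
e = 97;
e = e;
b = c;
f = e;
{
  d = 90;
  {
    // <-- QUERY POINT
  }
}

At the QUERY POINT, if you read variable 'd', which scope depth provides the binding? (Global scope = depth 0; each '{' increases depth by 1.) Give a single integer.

Step 1: declare c=60 at depth 0
Step 2: declare e=97 at depth 0
Step 3: declare e=(read e)=97 at depth 0
Step 4: declare b=(read c)=60 at depth 0
Step 5: declare f=(read e)=97 at depth 0
Step 6: enter scope (depth=1)
Step 7: declare d=90 at depth 1
Step 8: enter scope (depth=2)
Visible at query point: b=60 c=60 d=90 e=97 f=97

Answer: 1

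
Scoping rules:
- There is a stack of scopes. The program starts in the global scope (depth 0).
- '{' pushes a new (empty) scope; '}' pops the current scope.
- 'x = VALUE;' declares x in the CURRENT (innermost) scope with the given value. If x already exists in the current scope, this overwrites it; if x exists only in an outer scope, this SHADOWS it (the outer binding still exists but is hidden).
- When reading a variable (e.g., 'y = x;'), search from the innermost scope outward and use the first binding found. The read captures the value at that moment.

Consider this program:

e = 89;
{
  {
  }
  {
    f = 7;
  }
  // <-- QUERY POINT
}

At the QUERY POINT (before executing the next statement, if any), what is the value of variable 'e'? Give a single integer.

Answer: 89

Derivation:
Step 1: declare e=89 at depth 0
Step 2: enter scope (depth=1)
Step 3: enter scope (depth=2)
Step 4: exit scope (depth=1)
Step 5: enter scope (depth=2)
Step 6: declare f=7 at depth 2
Step 7: exit scope (depth=1)
Visible at query point: e=89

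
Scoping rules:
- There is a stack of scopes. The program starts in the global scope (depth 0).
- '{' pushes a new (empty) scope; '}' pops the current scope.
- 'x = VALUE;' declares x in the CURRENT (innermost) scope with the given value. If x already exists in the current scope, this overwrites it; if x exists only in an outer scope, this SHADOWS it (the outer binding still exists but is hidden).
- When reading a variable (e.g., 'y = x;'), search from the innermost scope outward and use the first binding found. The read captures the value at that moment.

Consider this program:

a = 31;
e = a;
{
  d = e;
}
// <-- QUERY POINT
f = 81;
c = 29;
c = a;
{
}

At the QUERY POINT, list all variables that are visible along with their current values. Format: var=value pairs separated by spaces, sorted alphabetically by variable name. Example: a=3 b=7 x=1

Step 1: declare a=31 at depth 0
Step 2: declare e=(read a)=31 at depth 0
Step 3: enter scope (depth=1)
Step 4: declare d=(read e)=31 at depth 1
Step 5: exit scope (depth=0)
Visible at query point: a=31 e=31

Answer: a=31 e=31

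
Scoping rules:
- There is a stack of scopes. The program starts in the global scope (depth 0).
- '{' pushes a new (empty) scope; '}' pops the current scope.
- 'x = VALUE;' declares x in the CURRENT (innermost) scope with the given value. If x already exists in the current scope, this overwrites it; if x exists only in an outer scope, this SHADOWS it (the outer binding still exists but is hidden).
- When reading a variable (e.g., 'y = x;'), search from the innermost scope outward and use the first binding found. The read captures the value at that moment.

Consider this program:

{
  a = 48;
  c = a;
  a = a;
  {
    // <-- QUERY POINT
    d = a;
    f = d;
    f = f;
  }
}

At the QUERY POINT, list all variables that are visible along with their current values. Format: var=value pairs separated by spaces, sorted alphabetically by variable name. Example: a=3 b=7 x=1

Answer: a=48 c=48

Derivation:
Step 1: enter scope (depth=1)
Step 2: declare a=48 at depth 1
Step 3: declare c=(read a)=48 at depth 1
Step 4: declare a=(read a)=48 at depth 1
Step 5: enter scope (depth=2)
Visible at query point: a=48 c=48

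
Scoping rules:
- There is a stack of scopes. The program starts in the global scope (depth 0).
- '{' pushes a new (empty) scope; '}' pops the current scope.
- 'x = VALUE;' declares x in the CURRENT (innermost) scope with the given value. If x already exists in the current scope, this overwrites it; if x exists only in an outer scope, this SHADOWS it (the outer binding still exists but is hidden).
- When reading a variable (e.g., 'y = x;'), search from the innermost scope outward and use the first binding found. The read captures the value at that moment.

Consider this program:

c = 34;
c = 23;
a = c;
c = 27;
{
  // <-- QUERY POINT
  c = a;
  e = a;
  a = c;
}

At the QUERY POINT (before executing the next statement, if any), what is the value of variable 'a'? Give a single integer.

Step 1: declare c=34 at depth 0
Step 2: declare c=23 at depth 0
Step 3: declare a=(read c)=23 at depth 0
Step 4: declare c=27 at depth 0
Step 5: enter scope (depth=1)
Visible at query point: a=23 c=27

Answer: 23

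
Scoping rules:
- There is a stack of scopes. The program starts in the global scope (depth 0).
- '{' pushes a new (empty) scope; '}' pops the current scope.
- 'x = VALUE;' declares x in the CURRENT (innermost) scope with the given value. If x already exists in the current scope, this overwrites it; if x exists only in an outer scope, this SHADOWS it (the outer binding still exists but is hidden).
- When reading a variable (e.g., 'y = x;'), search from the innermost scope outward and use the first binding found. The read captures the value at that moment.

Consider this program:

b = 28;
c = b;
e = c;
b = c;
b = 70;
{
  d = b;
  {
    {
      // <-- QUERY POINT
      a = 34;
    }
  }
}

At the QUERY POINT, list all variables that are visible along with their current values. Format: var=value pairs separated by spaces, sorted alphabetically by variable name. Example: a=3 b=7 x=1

Answer: b=70 c=28 d=70 e=28

Derivation:
Step 1: declare b=28 at depth 0
Step 2: declare c=(read b)=28 at depth 0
Step 3: declare e=(read c)=28 at depth 0
Step 4: declare b=(read c)=28 at depth 0
Step 5: declare b=70 at depth 0
Step 6: enter scope (depth=1)
Step 7: declare d=(read b)=70 at depth 1
Step 8: enter scope (depth=2)
Step 9: enter scope (depth=3)
Visible at query point: b=70 c=28 d=70 e=28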